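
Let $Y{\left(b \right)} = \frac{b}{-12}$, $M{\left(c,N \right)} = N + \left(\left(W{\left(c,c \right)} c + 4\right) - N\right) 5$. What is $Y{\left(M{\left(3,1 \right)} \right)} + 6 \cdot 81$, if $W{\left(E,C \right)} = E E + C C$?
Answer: $\frac{2773}{6} \approx 462.17$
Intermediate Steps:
$W{\left(E,C \right)} = C^{2} + E^{2}$ ($W{\left(E,C \right)} = E^{2} + C^{2} = C^{2} + E^{2}$)
$M{\left(c,N \right)} = 20 - 4 N + 10 c^{3}$ ($M{\left(c,N \right)} = N + \left(\left(\left(c^{2} + c^{2}\right) c + 4\right) - N\right) 5 = N + \left(\left(2 c^{2} c + 4\right) - N\right) 5 = N + \left(\left(2 c^{3} + 4\right) - N\right) 5 = N + \left(\left(4 + 2 c^{3}\right) - N\right) 5 = N + \left(4 - N + 2 c^{3}\right) 5 = N + \left(20 - 5 N + 10 c^{3}\right) = 20 - 4 N + 10 c^{3}$)
$Y{\left(b \right)} = - \frac{b}{12}$ ($Y{\left(b \right)} = b \left(- \frac{1}{12}\right) = - \frac{b}{12}$)
$Y{\left(M{\left(3,1 \right)} \right)} + 6 \cdot 81 = - \frac{20 - 4 + 10 \cdot 3^{3}}{12} + 6 \cdot 81 = - \frac{20 - 4 + 10 \cdot 27}{12} + 486 = - \frac{20 - 4 + 270}{12} + 486 = \left(- \frac{1}{12}\right) 286 + 486 = - \frac{143}{6} + 486 = \frac{2773}{6}$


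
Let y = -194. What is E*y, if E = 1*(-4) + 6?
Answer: -388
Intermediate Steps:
E = 2 (E = -4 + 6 = 2)
E*y = 2*(-194) = -388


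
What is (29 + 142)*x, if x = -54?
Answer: -9234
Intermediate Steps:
(29 + 142)*x = (29 + 142)*(-54) = 171*(-54) = -9234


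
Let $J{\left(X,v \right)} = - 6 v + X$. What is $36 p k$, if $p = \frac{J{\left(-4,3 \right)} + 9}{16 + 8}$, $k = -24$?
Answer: $468$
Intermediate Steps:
$J{\left(X,v \right)} = X - 6 v$
$p = - \frac{13}{24}$ ($p = \frac{\left(-4 - 18\right) + 9}{16 + 8} = \frac{\left(-4 - 18\right) + 9}{24} = \left(-22 + 9\right) \frac{1}{24} = \left(-13\right) \frac{1}{24} = - \frac{13}{24} \approx -0.54167$)
$36 p k = 36 \left(- \frac{13}{24}\right) \left(-24\right) = \left(- \frac{39}{2}\right) \left(-24\right) = 468$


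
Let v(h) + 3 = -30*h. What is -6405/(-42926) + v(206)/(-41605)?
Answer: 531891483/1785936230 ≈ 0.29782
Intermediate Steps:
v(h) = -3 - 30*h
-6405/(-42926) + v(206)/(-41605) = -6405/(-42926) + (-3 - 30*206)/(-41605) = -6405*(-1/42926) + (-3 - 6180)*(-1/41605) = 6405/42926 - 6183*(-1/41605) = 6405/42926 + 6183/41605 = 531891483/1785936230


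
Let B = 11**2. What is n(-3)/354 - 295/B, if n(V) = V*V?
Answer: -34447/14278 ≈ -2.4126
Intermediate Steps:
B = 121
n(V) = V**2
n(-3)/354 - 295/B = (-3)**2/354 - 295/121 = 9*(1/354) - 295*1/121 = 3/118 - 295/121 = -34447/14278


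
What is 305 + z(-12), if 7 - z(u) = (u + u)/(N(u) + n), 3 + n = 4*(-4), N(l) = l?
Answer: 9648/31 ≈ 311.23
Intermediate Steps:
n = -19 (n = -3 + 4*(-4) = -3 - 16 = -19)
z(u) = 7 - 2*u/(-19 + u) (z(u) = 7 - (u + u)/(u - 19) = 7 - 2*u/(-19 + u))
305 + z(-12) = 305 + (-133 + 5*(-12))/(-19 - 12) = 305 + (-133 - 60)/(-31) = 305 - 1/31*(-193) = 305 + 193/31 = 9648/31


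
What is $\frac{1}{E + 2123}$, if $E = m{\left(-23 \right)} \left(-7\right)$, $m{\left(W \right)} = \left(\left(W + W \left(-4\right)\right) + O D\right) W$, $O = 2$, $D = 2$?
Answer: $\frac{1}{13876} \approx 7.2067 \cdot 10^{-5}$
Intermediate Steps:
$m{\left(W \right)} = W \left(4 - 3 W\right)$ ($m{\left(W \right)} = \left(\left(W + W \left(-4\right)\right) + 2 \cdot 2\right) W = \left(\left(W - 4 W\right) + 4\right) W = \left(- 3 W + 4\right) W = \left(4 - 3 W\right) W = W \left(4 - 3 W\right)$)
$E = 11753$ ($E = - 23 \left(4 - -69\right) \left(-7\right) = - 23 \left(4 + 69\right) \left(-7\right) = \left(-23\right) 73 \left(-7\right) = \left(-1679\right) \left(-7\right) = 11753$)
$\frac{1}{E + 2123} = \frac{1}{11753 + 2123} = \frac{1}{13876}$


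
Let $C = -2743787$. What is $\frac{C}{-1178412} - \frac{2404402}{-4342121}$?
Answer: $\frac{2106747331693}{730972498836} \approx 2.8821$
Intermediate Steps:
$\frac{C}{-1178412} - \frac{2404402}{-4342121} = - \frac{2743787}{-1178412} - \frac{2404402}{-4342121} = \left(-2743787\right) \left(- \frac{1}{1178412}\right) - - \frac{343486}{620303} = \frac{2743787}{1178412} + \frac{343486}{620303} = \frac{2106747331693}{730972498836}$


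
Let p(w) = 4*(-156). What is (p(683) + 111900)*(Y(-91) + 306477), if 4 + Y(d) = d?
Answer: 34092963432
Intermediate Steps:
p(w) = -624
Y(d) = -4 + d
(p(683) + 111900)*(Y(-91) + 306477) = (-624 + 111900)*((-4 - 91) + 306477) = 111276*(-95 + 306477) = 111276*306382 = 34092963432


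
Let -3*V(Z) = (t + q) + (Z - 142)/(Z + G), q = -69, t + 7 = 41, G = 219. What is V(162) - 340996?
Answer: -389745113/1143 ≈ -3.4098e+5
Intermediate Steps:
t = 34 (t = -7 + 41 = 34)
V(Z) = 35/3 - (-142 + Z)/(3*(219 + Z)) (V(Z) = -((34 - 69) + (Z - 142)/(Z + 219))/3 = -(-35 + (-142 + Z)/(219 + Z))/3 = 35/3 - (-142 + Z)/(3*(219 + Z)))
V(162) - 340996 = (7807 + 34*162)/(3*(219 + 162)) - 340996 = (⅓)*(7807 + 5508)/381 - 340996 = (⅓)*(1/381)*13315 - 340996 = 13315/1143 - 340996 = -389745113/1143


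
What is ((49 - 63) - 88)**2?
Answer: 10404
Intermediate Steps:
((49 - 63) - 88)**2 = (-14 - 88)**2 = (-102)**2 = 10404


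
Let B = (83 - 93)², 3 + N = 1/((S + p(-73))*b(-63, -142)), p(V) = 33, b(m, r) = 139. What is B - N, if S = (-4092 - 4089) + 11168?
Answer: 43237339/419780 ≈ 103.00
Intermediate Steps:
S = 2987 (S = -8181 + 11168 = 2987)
N = -1259339/419780 (N = -3 + 1/((2987 + 33)*139) = -3 + (1/139)/3020 = -3 + (1/3020)*(1/139) = -3 + 1/419780 = -1259339/419780 ≈ -3.0000)
B = 100 (B = (-10)² = 100)
B - N = 100 - 1*(-1259339/419780) = 100 + 1259339/419780 = 43237339/419780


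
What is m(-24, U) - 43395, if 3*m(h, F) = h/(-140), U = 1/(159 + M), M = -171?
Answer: -1518823/35 ≈ -43395.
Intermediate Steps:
U = -1/12 (U = 1/(159 - 171) = 1/(-12) = -1/12 ≈ -0.083333)
m(h, F) = -h/420 (m(h, F) = (h/(-140))/3 = (h*(-1/140))/3 = (-h/140)/3 = -h/420)
m(-24, U) - 43395 = -1/420*(-24) - 43395 = 2/35 - 43395 = -1518823/35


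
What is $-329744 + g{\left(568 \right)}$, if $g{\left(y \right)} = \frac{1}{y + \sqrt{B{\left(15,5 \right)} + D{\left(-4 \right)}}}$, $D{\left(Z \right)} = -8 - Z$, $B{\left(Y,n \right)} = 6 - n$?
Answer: $\frac{- 329744 \sqrt{3} + 187294591 i}{\sqrt{3} - 568 i} \approx -3.2974 \cdot 10^{5} - 5.722 \cdot 10^{-6} i$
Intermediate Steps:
$g{\left(y \right)} = \frac{1}{y + i \sqrt{3}}$ ($g{\left(y \right)} = \frac{1}{y + \sqrt{\left(6 - 5\right) - 4}} = \frac{1}{y + \sqrt{\left(6 - 5\right) + \left(-8 + 4\right)}} = \frac{1}{y + \sqrt{1 - 4}} = \frac{1}{y + \sqrt{-3}} = \frac{1}{y + i \sqrt{3}}$)
$-329744 + g{\left(568 \right)} = -329744 + \frac{1}{568 + i \sqrt{3}}$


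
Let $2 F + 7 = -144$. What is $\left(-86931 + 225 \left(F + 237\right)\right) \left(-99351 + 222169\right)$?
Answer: $-6213792483$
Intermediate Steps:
$F = - \frac{151}{2}$ ($F = - \frac{7}{2} + \frac{1}{2} \left(-144\right) = - \frac{7}{2} - 72 = - \frac{151}{2} \approx -75.5$)
$\left(-86931 + 225 \left(F + 237\right)\right) \left(-99351 + 222169\right) = \left(-86931 + 225 \left(- \frac{151}{2} + 237\right)\right) \left(-99351 + 222169\right) = \left(-86931 + 225 \cdot \frac{323}{2}\right) 122818 = \left(-86931 + \frac{72675}{2}\right) 122818 = \left(- \frac{101187}{2}\right) 122818 = -6213792483$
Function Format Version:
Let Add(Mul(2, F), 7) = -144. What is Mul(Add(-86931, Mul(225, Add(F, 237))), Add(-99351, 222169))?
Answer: -6213792483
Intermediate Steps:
F = Rational(-151, 2) (F = Add(Rational(-7, 2), Mul(Rational(1, 2), -144)) = Add(Rational(-7, 2), -72) = Rational(-151, 2) ≈ -75.500)
Mul(Add(-86931, Mul(225, Add(F, 237))), Add(-99351, 222169)) = Mul(Add(-86931, Mul(225, Add(Rational(-151, 2), 237))), Add(-99351, 222169)) = Mul(Add(-86931, Mul(225, Rational(323, 2))), 122818) = Mul(Add(-86931, Rational(72675, 2)), 122818) = Mul(Rational(-101187, 2), 122818) = -6213792483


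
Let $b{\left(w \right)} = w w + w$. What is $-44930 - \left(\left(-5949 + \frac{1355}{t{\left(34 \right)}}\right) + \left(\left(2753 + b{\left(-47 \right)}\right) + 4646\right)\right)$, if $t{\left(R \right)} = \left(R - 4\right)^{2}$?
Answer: $- \frac{8737831}{180} \approx -48544.0$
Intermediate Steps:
$b{\left(w \right)} = w + w^{2}$ ($b{\left(w \right)} = w^{2} + w = w + w^{2}$)
$t{\left(R \right)} = \left(-4 + R\right)^{2}$
$-44930 - \left(\left(-5949 + \frac{1355}{t{\left(34 \right)}}\right) + \left(\left(2753 + b{\left(-47 \right)}\right) + 4646\right)\right) = -44930 - \left(\left(-5949 + \frac{1355}{\left(-4 + 34\right)^{2}}\right) + \left(\left(2753 - 47 \left(1 - 47\right)\right) + 4646\right)\right) = -44930 - \left(\left(-5949 + \frac{1355}{30^{2}}\right) + \left(\left(2753 - -2162\right) + 4646\right)\right) = -44930 - \left(\left(-5949 + \frac{1355}{900}\right) + \left(\left(2753 + 2162\right) + 4646\right)\right) = -44930 - \left(\left(-5949 + 1355 \cdot \frac{1}{900}\right) + \left(4915 + 4646\right)\right) = -44930 - \left(\left(-5949 + \frac{271}{180}\right) + 9561\right) = -44930 - \left(- \frac{1070549}{180} + 9561\right) = -44930 - \frac{650431}{180} = - \frac{8737831}{180}$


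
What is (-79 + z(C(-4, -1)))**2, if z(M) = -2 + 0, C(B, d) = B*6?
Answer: 6561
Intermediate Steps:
C(B, d) = 6*B
z(M) = -2
(-79 + z(C(-4, -1)))**2 = (-79 - 2)**2 = (-81)**2 = 6561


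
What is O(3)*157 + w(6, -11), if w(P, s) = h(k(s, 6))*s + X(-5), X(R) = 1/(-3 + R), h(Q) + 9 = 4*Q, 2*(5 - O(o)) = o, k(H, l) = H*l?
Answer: 28419/8 ≈ 3552.4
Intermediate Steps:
O(o) = 5 - o/2
h(Q) = -9 + 4*Q
w(P, s) = -⅛ + s*(-9 + 24*s) (w(P, s) = (-9 + 4*(s*6))*s + 1/(-3 - 5) = (-9 + 4*(6*s))*s + 1/(-8) = (-9 + 24*s)*s - ⅛ = s*(-9 + 24*s) - ⅛ = -⅛ + s*(-9 + 24*s))
O(3)*157 + w(6, -11) = (5 - ½*3)*157 + (-⅛ + 3*(-11)*(-3 + 8*(-11))) = (5 - 3/2)*157 + (-⅛ + 3*(-11)*(-3 - 88)) = (7/2)*157 + (-⅛ + 3*(-11)*(-91)) = 1099/2 + (-⅛ + 3003) = 1099/2 + 24023/8 = 28419/8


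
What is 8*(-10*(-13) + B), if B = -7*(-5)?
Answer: 1320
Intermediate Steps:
B = 35
8*(-10*(-13) + B) = 8*(-10*(-13) + 35) = 8*(130 + 35) = 8*165 = 1320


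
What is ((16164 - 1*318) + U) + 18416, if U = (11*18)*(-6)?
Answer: 33074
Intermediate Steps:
U = -1188 (U = 198*(-6) = -1188)
((16164 - 1*318) + U) + 18416 = ((16164 - 1*318) - 1188) + 18416 = ((16164 - 318) - 1188) + 18416 = (15846 - 1188) + 18416 = 14658 + 18416 = 33074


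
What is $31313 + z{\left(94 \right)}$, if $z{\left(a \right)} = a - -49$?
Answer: $31456$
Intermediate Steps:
$z{\left(a \right)} = 49 + a$ ($z{\left(a \right)} = a + 49 = 49 + a$)
$31313 + z{\left(94 \right)} = 31313 + \left(49 + 94\right) = 31313 + 143 = 31456$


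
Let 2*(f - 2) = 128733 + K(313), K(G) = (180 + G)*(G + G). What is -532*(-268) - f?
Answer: -152203/2 ≈ -76102.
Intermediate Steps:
K(G) = 2*G*(180 + G) (K(G) = (180 + G)*(2*G) = 2*G*(180 + G))
f = 437355/2 (f = 2 + (128733 + 2*313*(180 + 313))/2 = 2 + (128733 + 2*313*493)/2 = 2 + (128733 + 308618)/2 = 2 + (½)*437351 = 2 + 437351/2 = 437355/2 ≈ 2.1868e+5)
-532*(-268) - f = -532*(-268) - 1*437355/2 = 142576 - 437355/2 = -152203/2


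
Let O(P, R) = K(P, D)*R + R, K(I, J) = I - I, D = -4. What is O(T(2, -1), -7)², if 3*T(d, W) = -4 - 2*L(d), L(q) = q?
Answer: 49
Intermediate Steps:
K(I, J) = 0
T(d, W) = -4/3 - 2*d/3 (T(d, W) = (-4 - 2*d)/3 = -4/3 - 2*d/3)
O(P, R) = R (O(P, R) = 0*R + R = 0 + R = R)
O(T(2, -1), -7)² = (-7)² = 49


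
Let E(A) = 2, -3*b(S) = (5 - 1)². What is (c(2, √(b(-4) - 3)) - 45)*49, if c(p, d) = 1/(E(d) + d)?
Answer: 147*(-75*√3 + 89*I)/(-6*I + 5*√3) ≈ -2197.1 - 11.469*I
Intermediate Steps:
b(S) = -16/3 (b(S) = -(5 - 1)²/3 = -⅓*4² = -⅓*16 = -16/3)
c(p, d) = 1/(2 + d)
(c(2, √(b(-4) - 3)) - 45)*49 = (1/(2 + √(-16/3 - 3)) - 45)*49 = (1/(2 + √(-25/3)) - 45)*49 = (1/(2 + 5*I*√3/3) - 45)*49 = (-45 + 1/(2 + 5*I*√3/3))*49 = -2205 + 49/(2 + 5*I*√3/3)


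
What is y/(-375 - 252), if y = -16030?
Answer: 16030/627 ≈ 25.566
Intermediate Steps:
y/(-375 - 252) = -16030/(-375 - 252) = -16030/(-627) = -16030*(-1/627) = 16030/627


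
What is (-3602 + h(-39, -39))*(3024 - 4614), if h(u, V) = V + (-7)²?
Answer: 5711280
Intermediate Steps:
h(u, V) = 49 + V (h(u, V) = V + 49 = 49 + V)
(-3602 + h(-39, -39))*(3024 - 4614) = (-3602 + (49 - 39))*(3024 - 4614) = (-3602 + 10)*(-1590) = -3592*(-1590) = 5711280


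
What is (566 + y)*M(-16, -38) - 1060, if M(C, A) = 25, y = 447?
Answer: 24265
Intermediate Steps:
(566 + y)*M(-16, -38) - 1060 = (566 + 447)*25 - 1060 = 1013*25 - 1060 = 25325 - 1060 = 24265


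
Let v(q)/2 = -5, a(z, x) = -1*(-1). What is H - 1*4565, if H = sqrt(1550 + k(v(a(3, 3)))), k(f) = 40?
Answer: -4565 + sqrt(1590) ≈ -4525.1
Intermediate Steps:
a(z, x) = 1
v(q) = -10 (v(q) = 2*(-5) = -10)
H = sqrt(1590) (H = sqrt(1550 + 40) = sqrt(1590) ≈ 39.875)
H - 1*4565 = sqrt(1590) - 1*4565 = sqrt(1590) - 4565 = -4565 + sqrt(1590)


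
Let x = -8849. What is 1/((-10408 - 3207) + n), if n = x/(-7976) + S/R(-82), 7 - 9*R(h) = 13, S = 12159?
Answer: -7976/254054667 ≈ -3.1395e-5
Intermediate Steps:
R(h) = -2/3 (R(h) = 7/9 - 1/9*13 = 7/9 - 13/9 = -2/3)
n = -145461427/7976 (n = -8849/(-7976) + 12159/(-2/3) = -8849*(-1/7976) + 12159*(-3/2) = 8849/7976 - 36477/2 = -145461427/7976 ≈ -18237.)
1/((-10408 - 3207) + n) = 1/((-10408 - 3207) - 145461427/7976) = 1/(-13615 - 145461427/7976) = 1/(-254054667/7976) = -7976/254054667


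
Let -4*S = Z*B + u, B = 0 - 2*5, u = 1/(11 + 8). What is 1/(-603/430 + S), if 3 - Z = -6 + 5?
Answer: 16340/140271 ≈ 0.11649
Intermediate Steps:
u = 1/19 ≈ 0.052632
Z = 4 (Z = 3 - (-6 + 5) = 3 - 1*(-1) = 3 + 1 = 4)
B = -10 (B = 0 - 10 = -10)
S = 759/76 (S = -(4*(-10) + 1/19)/4 = -(-40 + 1/19)/4 = -¼*(-759/19) = 759/76 ≈ 9.9868)
1/(-603/430 + S) = 1/(-603/430 + 759/76) = 1/(140271/16340) = 16340/140271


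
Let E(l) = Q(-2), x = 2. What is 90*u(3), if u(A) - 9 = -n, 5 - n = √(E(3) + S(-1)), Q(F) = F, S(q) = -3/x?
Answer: 360 + 45*I*√14 ≈ 360.0 + 168.37*I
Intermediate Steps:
S(q) = -3/2
E(l) = -2
n = 5 - I*√14/2 (n = 5 - √(-2 - 3/2) = 5 - √(-7/2) = 5 - I*√14/2 ≈ 5.0 - 1.8708*I)
u(A) = 4 + I*√14/2 (u(A) = 9 - (5 - I*√14/2) = 9 + (-5 + I*√14/2) = 4 + I*√14/2)
90*u(3) = 90*(4 + I*√14/2) = 360 + 45*I*√14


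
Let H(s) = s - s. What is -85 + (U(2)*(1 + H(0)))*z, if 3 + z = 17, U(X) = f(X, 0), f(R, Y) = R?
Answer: -57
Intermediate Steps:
U(X) = X
z = 14 (z = -3 + 17 = 14)
H(s) = 0
-85 + (U(2)*(1 + H(0)))*z = -85 + (2*(1 + 0))*14 = -85 + (2*1)*14 = -85 + 2*14 = -85 + 28 = -57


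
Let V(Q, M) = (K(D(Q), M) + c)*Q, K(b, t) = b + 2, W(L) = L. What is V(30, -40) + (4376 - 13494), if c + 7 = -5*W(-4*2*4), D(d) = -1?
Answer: -4498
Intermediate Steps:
K(b, t) = 2 + b
c = 153 (c = -7 - 5*(-4*2)*4 = -7 - (-40)*4 = -7 - 5*(-32) = -7 + 160 = 153)
V(Q, M) = 154*Q (V(Q, M) = ((2 - 1) + 153)*Q = (1 + 153)*Q = 154*Q)
V(30, -40) + (4376 - 13494) = 154*30 + (4376 - 13494) = 4620 - 9118 = -4498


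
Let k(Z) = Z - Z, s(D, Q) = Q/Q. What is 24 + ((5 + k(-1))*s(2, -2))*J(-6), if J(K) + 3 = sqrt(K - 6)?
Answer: 9 + 10*I*sqrt(3) ≈ 9.0 + 17.32*I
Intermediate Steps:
J(K) = -3 + sqrt(-6 + K) (J(K) = -3 + sqrt(K - 6) = -3 + sqrt(-6 + K))
s(D, Q) = 1
k(Z) = 0
24 + ((5 + k(-1))*s(2, -2))*J(-6) = 24 + ((5 + 0)*1)*(-3 + sqrt(-6 - 6)) = 24 + (5*1)*(-3 + sqrt(-12)) = 24 + 5*(-3 + 2*I*sqrt(3)) = 24 + (-15 + 10*I*sqrt(3)) = 9 + 10*I*sqrt(3)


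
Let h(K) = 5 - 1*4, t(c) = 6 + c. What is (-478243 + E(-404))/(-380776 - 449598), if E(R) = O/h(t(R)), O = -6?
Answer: 478249/830374 ≈ 0.57594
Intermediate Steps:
h(K) = 1 (h(K) = 5 - 4 = 1)
E(R) = -6 (E(R) = -6/1 = 1*(-6) = -6)
(-478243 + E(-404))/(-380776 - 449598) = (-478243 - 6)/(-380776 - 449598) = -478249/(-830374) = -478249*(-1/830374) = 478249/830374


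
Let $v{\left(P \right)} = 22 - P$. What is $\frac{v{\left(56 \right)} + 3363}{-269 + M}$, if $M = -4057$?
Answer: $- \frac{3329}{4326} \approx -0.76953$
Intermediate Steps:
$\frac{v{\left(56 \right)} + 3363}{-269 + M} = \frac{\left(22 - 56\right) + 3363}{-269 - 4057} = \frac{\left(22 - 56\right) + 3363}{-4326} = \left(-34 + 3363\right) \left(- \frac{1}{4326}\right) = 3329 \left(- \frac{1}{4326}\right) = - \frac{3329}{4326}$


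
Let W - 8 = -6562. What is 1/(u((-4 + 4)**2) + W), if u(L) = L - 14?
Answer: -1/6568 ≈ -0.00015225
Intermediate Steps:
u(L) = -14 + L
W = -6554 (W = 8 - 6562 = -6554)
1/(u((-4 + 4)**2) + W) = 1/((-14 + (-4 + 4)**2) - 6554) = 1/((-14 + 0**2) - 6554) = 1/((-14 + 0) - 6554) = 1/(-14 - 6554) = 1/(-6568) = -1/6568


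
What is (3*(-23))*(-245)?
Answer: 16905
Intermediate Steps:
(3*(-23))*(-245) = -69*(-245) = 16905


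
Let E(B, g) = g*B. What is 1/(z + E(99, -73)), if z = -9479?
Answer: -1/16706 ≈ -5.9859e-5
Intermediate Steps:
E(B, g) = B*g
1/(z + E(99, -73)) = 1/(-9479 + 99*(-73)) = 1/(-9479 - 7227) = 1/(-16706) = -1/16706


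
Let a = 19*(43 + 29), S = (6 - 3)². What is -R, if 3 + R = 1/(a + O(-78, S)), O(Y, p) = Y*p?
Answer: 1997/666 ≈ 2.9985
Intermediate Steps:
S = 9 (S = 3² = 9)
a = 1368 (a = 19*72 = 1368)
R = -1997/666 (R = -3 + 1/(1368 - 78*9) = -3 + 1/(1368 - 702) = -3 + 1/666 = -1997/666 ≈ -2.9985)
-R = -1*(-1997/666) = 1997/666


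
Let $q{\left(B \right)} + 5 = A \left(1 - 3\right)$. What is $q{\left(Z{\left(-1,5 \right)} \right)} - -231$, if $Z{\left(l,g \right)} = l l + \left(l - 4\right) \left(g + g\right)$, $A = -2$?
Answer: $230$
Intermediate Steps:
$Z{\left(l,g \right)} = l^{2} + 2 g \left(-4 + l\right)$ ($Z{\left(l,g \right)} = l^{2} + \left(-4 + l\right) 2 g = l^{2} + 2 g \left(-4 + l\right)$)
$q{\left(B \right)} = -1$ ($q{\left(B \right)} = -5 - 2 \left(1 - 3\right) = -5 - -4 = -5 + 4 = -1$)
$q{\left(Z{\left(-1,5 \right)} \right)} - -231 = -1 - -231 = -1 + 231 = 230$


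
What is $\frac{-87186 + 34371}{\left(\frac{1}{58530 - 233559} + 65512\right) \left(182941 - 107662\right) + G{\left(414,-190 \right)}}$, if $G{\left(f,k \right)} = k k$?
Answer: $- \frac{3081385545}{287730986843071} \approx -1.0709 \cdot 10^{-5}$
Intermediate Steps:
$G{\left(f,k \right)} = k^{2}$
$\frac{-87186 + 34371}{\left(\frac{1}{58530 - 233559} + 65512\right) \left(182941 - 107662\right) + G{\left(414,-190 \right)}} = \frac{-87186 + 34371}{\left(\frac{1}{58530 - 233559} + 65512\right) \left(182941 - 107662\right) + \left(-190\right)^{2}} = - \frac{52815}{\left(\frac{1}{-175029} + 65512\right) 75279 + 36100} = - \frac{52815}{\left(- \frac{1}{175029} + 65512\right) 75279 + 36100} = - \frac{52815}{\frac{11466499847}{175029} \cdot 75279 + 36100} = - \frac{52815}{\frac{287728880660771}{58343} + 36100} = - \frac{52815}{\frac{287730986843071}{58343}} = \left(-52815\right) \frac{58343}{287730986843071} = - \frac{3081385545}{287730986843071}$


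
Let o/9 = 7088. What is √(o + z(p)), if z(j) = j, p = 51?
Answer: √63843 ≈ 252.67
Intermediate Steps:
o = 63792 (o = 9*7088 = 63792)
√(o + z(p)) = √(63792 + 51) = √63843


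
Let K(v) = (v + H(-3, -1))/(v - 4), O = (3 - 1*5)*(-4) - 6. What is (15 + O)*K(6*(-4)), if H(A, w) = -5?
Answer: 493/28 ≈ 17.607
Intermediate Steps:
O = 2 (O = (3 - 5)*(-4) - 6 = -2*(-4) - 6 = 8 - 6 = 2)
K(v) = (-5 + v)/(-4 + v) (K(v) = (v - 5)/(v - 4) = (-5 + v)/(-4 + v))
(15 + O)*K(6*(-4)) = (15 + 2)*((-5 + 6*(-4))/(-4 + 6*(-4))) = 17*((-5 - 24)/(-4 - 24)) = 17*(-29/(-28)) = 17*(-1/28*(-29)) = 17*(29/28) = 493/28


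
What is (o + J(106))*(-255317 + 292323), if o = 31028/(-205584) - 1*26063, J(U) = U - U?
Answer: -24785540167615/25698 ≈ -9.6449e+8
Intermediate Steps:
J(U) = 0
o = -1339541705/51396 (o = 31028*(-1/205584) - 26063 = -7757/51396 - 26063 = -1339541705/51396 ≈ -26063.)
(o + J(106))*(-255317 + 292323) = (-1339541705/51396 + 0)*(-255317 + 292323) = -1339541705/51396*37006 = -24785540167615/25698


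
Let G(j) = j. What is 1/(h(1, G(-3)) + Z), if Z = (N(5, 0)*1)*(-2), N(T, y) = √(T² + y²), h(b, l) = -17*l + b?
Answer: 1/42 ≈ 0.023810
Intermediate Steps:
h(b, l) = b - 17*l
Z = -10 (Z = (√(5² + 0²)*1)*(-2) = (√(25 + 0)*1)*(-2) = (√25*1)*(-2) = (5*1)*(-2) = 5*(-2) = -10)
1/(h(1, G(-3)) + Z) = 1/((1 - 17*(-3)) - 10) = 1/((1 + 51) - 10) = 1/(52 - 10) = 1/42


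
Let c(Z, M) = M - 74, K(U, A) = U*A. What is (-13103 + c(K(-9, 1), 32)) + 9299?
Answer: -3846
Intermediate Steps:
K(U, A) = A*U
c(Z, M) = -74 + M
(-13103 + c(K(-9, 1), 32)) + 9299 = (-13103 + (-74 + 32)) + 9299 = (-13103 - 42) + 9299 = -13145 + 9299 = -3846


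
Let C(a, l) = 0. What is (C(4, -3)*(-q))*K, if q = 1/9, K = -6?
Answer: 0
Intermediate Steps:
q = 1/9 ≈ 0.11111
(C(4, -3)*(-q))*K = (0*(-1*1/9))*(-6) = (0*(-1/9))*(-6) = 0*(-6) = 0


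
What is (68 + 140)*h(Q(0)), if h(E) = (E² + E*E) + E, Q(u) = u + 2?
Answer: 2080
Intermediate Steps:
Q(u) = 2 + u
h(E) = E + 2*E² (h(E) = (E² + E²) + E = 2*E² + E = E + 2*E²)
(68 + 140)*h(Q(0)) = (68 + 140)*((2 + 0)*(1 + 2*(2 + 0))) = 208*(2*(1 + 2*2)) = 208*(2*(1 + 4)) = 208*(2*5) = 208*10 = 2080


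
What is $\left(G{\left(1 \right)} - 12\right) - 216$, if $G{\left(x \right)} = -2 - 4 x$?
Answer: $-234$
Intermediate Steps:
$\left(G{\left(1 \right)} - 12\right) - 216 = \left(\left(-2 - 4\right) - 12\right) - 216 = \left(-6 - 12\right) - 216 = -18 - 216 = -234$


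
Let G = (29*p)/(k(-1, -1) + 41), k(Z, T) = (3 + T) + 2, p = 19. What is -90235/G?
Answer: -4060575/551 ≈ -7369.5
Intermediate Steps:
k(Z, T) = 5 + T
G = 551/45 (G = (29*19)/((5 - 1) + 41) = 551/(4 + 41) = 551/45 ≈ 12.244)
-90235/G = -90235/551/45 = -90235*45/551 = -4060575/551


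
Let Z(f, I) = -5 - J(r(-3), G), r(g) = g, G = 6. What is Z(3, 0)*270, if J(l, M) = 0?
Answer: -1350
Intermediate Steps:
Z(f, I) = -5 (Z(f, I) = -5 - 1*0 = -5 + 0 = -5)
Z(3, 0)*270 = -5*270 = -1350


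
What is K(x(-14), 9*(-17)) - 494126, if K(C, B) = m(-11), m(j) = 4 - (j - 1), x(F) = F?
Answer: -494110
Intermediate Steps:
m(j) = 5 - j (m(j) = 4 - (-1 + j) = 4 + (1 - j) = 5 - j)
K(C, B) = 16 (K(C, B) = 5 - 1*(-11) = 5 + 11 = 16)
K(x(-14), 9*(-17)) - 494126 = 16 - 494126 = -494110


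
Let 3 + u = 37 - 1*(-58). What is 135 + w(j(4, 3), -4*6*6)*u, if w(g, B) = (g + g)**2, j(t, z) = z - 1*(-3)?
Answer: 13383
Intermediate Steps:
j(t, z) = 3 + z (j(t, z) = z + 3 = 3 + z)
w(g, B) = 4*g**2 (w(g, B) = (2*g)**2 = 4*g**2)
u = 92 (u = -3 + (37 - 1*(-58)) = -3 + (37 + 58) = -3 + 95 = 92)
135 + w(j(4, 3), -4*6*6)*u = 135 + (4*(3 + 3)**2)*92 = 135 + (4*6**2)*92 = 135 + (4*36)*92 = 135 + 144*92 = 135 + 13248 = 13383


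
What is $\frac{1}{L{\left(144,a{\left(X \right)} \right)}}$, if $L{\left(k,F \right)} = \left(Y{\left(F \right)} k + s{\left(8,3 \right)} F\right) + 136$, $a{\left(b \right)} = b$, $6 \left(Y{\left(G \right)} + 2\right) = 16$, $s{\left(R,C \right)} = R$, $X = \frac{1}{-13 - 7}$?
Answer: $\frac{5}{1158} \approx 0.0043178$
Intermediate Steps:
$X = - \frac{1}{20}$ ($X = \frac{1}{-20} = - \frac{1}{20} \approx -0.05$)
$Y{\left(G \right)} = \frac{2}{3}$ ($Y{\left(G \right)} = -2 + \frac{1}{6} \cdot 16 = -2 + \frac{8}{3} = \frac{2}{3}$)
$L{\left(k,F \right)} = 136 + 8 F + \frac{2 k}{3}$ ($L{\left(k,F \right)} = \left(\frac{2 k}{3} + 8 F\right) + 136 = \left(8 F + \frac{2 k}{3}\right) + 136 = 136 + 8 F + \frac{2 k}{3}$)
$\frac{1}{L{\left(144,a{\left(X \right)} \right)}} = \frac{1}{136 + 8 \left(- \frac{1}{20}\right) + \frac{2}{3} \cdot 144} = \frac{1}{136 - \frac{2}{5} + 96} = \frac{1}{\frac{1158}{5}} = \frac{5}{1158}$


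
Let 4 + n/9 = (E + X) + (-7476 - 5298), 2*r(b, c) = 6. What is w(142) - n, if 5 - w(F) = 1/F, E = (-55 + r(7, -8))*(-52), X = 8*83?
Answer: 12026689/142 ≈ 84695.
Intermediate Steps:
r(b, c) = 3 (r(b, c) = (1/2)*6 = 3)
X = 664
E = 2704 (E = (-55 + 3)*(-52) = -52*(-52) = 2704)
w(F) = 5 - 1/F
n = -84690 (n = -36 + 9*((2704 + 664) + (-7476 - 5298)) = -36 + 9*(3368 - 12774) = -36 + 9*(-9406) = -36 - 84654 = -84690)
w(142) - n = (5 - 1/142) - 1*(-84690) = (5 - 1*1/142) + 84690 = (5 - 1/142) + 84690 = 709/142 + 84690 = 12026689/142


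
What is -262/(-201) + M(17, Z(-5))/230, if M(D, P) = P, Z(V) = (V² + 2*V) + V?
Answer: 6227/4623 ≈ 1.3470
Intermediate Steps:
Z(V) = V² + 3*V
-262/(-201) + M(17, Z(-5))/230 = -262/(-201) - 5*(3 - 5)/230 = -262*(-1/201) - 5*(-2)*(1/230) = 262/201 + 10*(1/230) = 262/201 + 1/23 = 6227/4623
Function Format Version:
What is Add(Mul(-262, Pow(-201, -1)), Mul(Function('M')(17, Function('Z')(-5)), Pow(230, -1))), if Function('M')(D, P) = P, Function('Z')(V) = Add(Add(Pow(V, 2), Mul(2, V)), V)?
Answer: Rational(6227, 4623) ≈ 1.3470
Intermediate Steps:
Function('Z')(V) = Add(Pow(V, 2), Mul(3, V))
Add(Mul(-262, Pow(-201, -1)), Mul(Function('M')(17, Function('Z')(-5)), Pow(230, -1))) = Add(Mul(-262, Pow(-201, -1)), Mul(Mul(-5, Add(3, -5)), Pow(230, -1))) = Add(Mul(-262, Rational(-1, 201)), Mul(Mul(-5, -2), Rational(1, 230))) = Add(Rational(262, 201), Mul(10, Rational(1, 230))) = Add(Rational(262, 201), Rational(1, 23)) = Rational(6227, 4623)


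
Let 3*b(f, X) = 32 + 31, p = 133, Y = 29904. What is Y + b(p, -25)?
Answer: 29925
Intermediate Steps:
b(f, X) = 21 (b(f, X) = (32 + 31)/3 = (1/3)*63 = 21)
Y + b(p, -25) = 29904 + 21 = 29925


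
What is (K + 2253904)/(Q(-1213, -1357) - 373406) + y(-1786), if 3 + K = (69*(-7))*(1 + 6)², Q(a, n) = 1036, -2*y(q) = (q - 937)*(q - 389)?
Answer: -1102687547359/372370 ≈ -2.9613e+6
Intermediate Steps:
y(q) = -(-937 + q)*(-389 + q)/2 (y(q) = -(q - 937)*(q - 389)/2 = -(-937 + q)*(-389 + q)/2)
K = -23670 (K = -3 + (69*(-7))*(1 + 6)² = -3 - 483*7² = -3 - 483*49 = -3 - 23667 = -23670)
(K + 2253904)/(Q(-1213, -1357) - 373406) + y(-1786) = (-23670 + 2253904)/(1036 - 373406) + (-364493/2 + 663*(-1786) - ½*(-1786)²) = 2230234/(-372370) + (-364493/2 - 1184118 - ½*3189796) = 2230234*(-1/372370) + (-364493/2 - 1184118 - 1594898) = -1115117/186185 - 5922525/2 = -1102687547359/372370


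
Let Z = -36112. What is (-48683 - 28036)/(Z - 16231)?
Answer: 76719/52343 ≈ 1.4657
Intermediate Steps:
(-48683 - 28036)/(Z - 16231) = (-48683 - 28036)/(-36112 - 16231) = -76719/(-52343) = -76719*(-1/52343) = 76719/52343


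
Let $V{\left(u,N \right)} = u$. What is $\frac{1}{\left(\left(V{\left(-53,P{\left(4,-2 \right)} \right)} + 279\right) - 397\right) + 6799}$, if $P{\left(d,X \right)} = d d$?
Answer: $\frac{1}{6628} \approx 0.00015088$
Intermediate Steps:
$P{\left(d,X \right)} = d^{2}$
$\frac{1}{\left(\left(V{\left(-53,P{\left(4,-2 \right)} \right)} + 279\right) - 397\right) + 6799} = \frac{1}{\left(\left(-53 + 279\right) - 397\right) + 6799} = \frac{1}{\left(226 - 397\right) + 6799} = \frac{1}{-171 + 6799} = \frac{1}{6628}$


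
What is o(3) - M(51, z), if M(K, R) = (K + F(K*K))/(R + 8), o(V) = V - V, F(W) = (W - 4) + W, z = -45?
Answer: 5249/37 ≈ 141.86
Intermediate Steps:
F(W) = -4 + 2*W (F(W) = (-4 + W) + W = -4 + 2*W)
o(V) = 0
M(K, R) = (-4 + K + 2*K²)/(8 + R) (M(K, R) = (K + (-4 + 2*(K*K)))/(R + 8) = (K + (-4 + 2*K²))/(8 + R) = (-4 + K + 2*K²)/(8 + R))
o(3) - M(51, z) = 0 - (-4 + 51 + 2*51²)/(8 - 45) = 0 - (-4 + 51 + 2*2601)/(-37) = 0 - (-1)*(-4 + 51 + 5202)/37 = 0 - (-1)*5249/37 = 0 - 1*(-5249/37) = 0 + 5249/37 = 5249/37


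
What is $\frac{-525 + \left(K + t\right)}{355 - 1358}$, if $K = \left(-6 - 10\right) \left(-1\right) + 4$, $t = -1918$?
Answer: $\frac{2423}{1003} \approx 2.4158$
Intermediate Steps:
$K = 20$ ($K = \left(-16\right) \left(-1\right) + 4 = 16 + 4 = 20$)
$\frac{-525 + \left(K + t\right)}{355 - 1358} = \frac{-525 + \left(20 - 1918\right)}{355 - 1358} = \frac{-525 - 1898}{-1003} = \left(-2423\right) \left(- \frac{1}{1003}\right) = \frac{2423}{1003}$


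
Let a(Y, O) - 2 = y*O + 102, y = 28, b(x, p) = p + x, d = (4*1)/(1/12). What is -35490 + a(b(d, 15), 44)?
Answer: -34154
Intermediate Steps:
d = 48 (d = 4/(1/12) = 4*12 = 48)
a(Y, O) = 104 + 28*O (a(Y, O) = 2 + (28*O + 102) = 2 + (102 + 28*O) = 104 + 28*O)
-35490 + a(b(d, 15), 44) = -35490 + (104 + 28*44) = -35490 + (104 + 1232) = -35490 + 1336 = -34154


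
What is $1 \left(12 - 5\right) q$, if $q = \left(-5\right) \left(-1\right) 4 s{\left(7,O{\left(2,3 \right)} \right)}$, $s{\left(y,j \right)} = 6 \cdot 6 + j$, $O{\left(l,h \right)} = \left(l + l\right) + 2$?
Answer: $5880$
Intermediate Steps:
$O{\left(l,h \right)} = 2 + 2 l$ ($O{\left(l,h \right)} = 2 l + 2 = 2 + 2 l$)
$s{\left(y,j \right)} = 36 + j$
$q = 840$ ($q = \left(-5\right) \left(-1\right) 4 \left(36 + \left(2 + 2 \cdot 2\right)\right) = 5 \cdot 4 \left(36 + \left(2 + 4\right)\right) = 20 \left(36 + 6\right) = 20 \cdot 42 = 840$)
$1 \left(12 - 5\right) q = 1 \left(12 - 5\right) 840 = 1 \cdot 7 \cdot 840 = 7 \cdot 840 = 5880$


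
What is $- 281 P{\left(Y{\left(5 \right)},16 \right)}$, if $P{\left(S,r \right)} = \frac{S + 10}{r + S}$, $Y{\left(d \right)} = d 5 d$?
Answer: $- \frac{12645}{47} \approx -269.04$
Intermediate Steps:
$Y{\left(d \right)} = 5 d^{2}$ ($Y{\left(d \right)} = 5 d d = 5 d^{2}$)
$P{\left(S,r \right)} = \frac{10 + S}{S + r}$
$- 281 P{\left(Y{\left(5 \right)},16 \right)} = - 281 \frac{10 + 5 \cdot 5^{2}}{5 \cdot 5^{2} + 16} = - 281 \frac{10 + 5 \cdot 25}{5 \cdot 25 + 16} = - 281 \frac{10 + 125}{125 + 16} = - 281 \cdot \frac{1}{141} \cdot 135 = \left(-281\right) \frac{45}{47} = - \frac{12645}{47}$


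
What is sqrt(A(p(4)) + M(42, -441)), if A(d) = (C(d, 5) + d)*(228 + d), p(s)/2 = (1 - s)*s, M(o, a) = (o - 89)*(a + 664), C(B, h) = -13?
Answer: 11*I*sqrt(149) ≈ 134.27*I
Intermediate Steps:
M(o, a) = (-89 + o)*(664 + a)
p(s) = 2*s*(1 - s) (p(s) = 2*((1 - s)*s) = 2*(s*(1 - s)) = 2*s*(1 - s))
A(d) = (-13 + d)*(228 + d)
sqrt(A(p(4)) + M(42, -441)) = sqrt((-2964 + (2*4*(1 - 1*4))**2 + 215*(2*4*(1 - 1*4))) + (-59096 - 89*(-441) + 664*42 - 441*42)) = sqrt((-2964 + (2*4*(1 - 4))**2 + 215*(2*4*(1 - 4))) + (-59096 + 39249 + 27888 - 18522)) = sqrt((-2964 + (2*4*(-3))**2 + 215*(2*4*(-3))) - 10481) = sqrt((-2964 + (-24)**2 + 215*(-24)) - 10481) = sqrt((-2964 + 576 - 5160) - 10481) = sqrt(-7548 - 10481) = sqrt(-18029) = 11*I*sqrt(149)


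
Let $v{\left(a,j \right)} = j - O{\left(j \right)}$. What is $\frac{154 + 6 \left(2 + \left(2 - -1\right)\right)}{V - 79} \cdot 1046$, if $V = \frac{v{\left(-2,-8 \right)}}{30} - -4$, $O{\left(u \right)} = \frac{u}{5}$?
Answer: $- \frac{14434800}{5641} \approx -2558.9$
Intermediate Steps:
$O{\left(u \right)} = \frac{u}{5}$ ($O{\left(u \right)} = u \frac{1}{5} = \frac{u}{5}$)
$v{\left(a,j \right)} = \frac{4 j}{5}$ ($v{\left(a,j \right)} = j - \frac{j}{5} = \frac{4 j}{5}$)
$V = \frac{284}{75}$ ($V = \frac{\frac{4}{5} \left(-8\right)}{30} - -4 = \left(- \frac{32}{5}\right) \frac{1}{30} + 4 = - \frac{16}{75} + 4 = \frac{284}{75} \approx 3.7867$)
$\frac{154 + 6 \left(2 + \left(2 - -1\right)\right)}{V - 79} \cdot 1046 = \frac{154 + 6 \left(2 + \left(2 - -1\right)\right)}{\frac{284}{75} - 79} \cdot 1046 = \frac{154 + 6 \left(2 + \left(2 + 1\right)\right)}{- \frac{5641}{75}} \cdot 1046 = \left(154 + 6 \left(2 + 3\right)\right) \left(- \frac{75}{5641}\right) 1046 = \left(154 + 6 \cdot 5\right) \left(- \frac{75}{5641}\right) 1046 = \left(154 + 30\right) \left(- \frac{75}{5641}\right) 1046 = 184 \left(- \frac{75}{5641}\right) 1046 = \left(- \frac{13800}{5641}\right) 1046 = - \frac{14434800}{5641}$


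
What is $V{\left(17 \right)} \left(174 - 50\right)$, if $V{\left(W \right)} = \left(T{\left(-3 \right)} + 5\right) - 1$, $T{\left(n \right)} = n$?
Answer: $124$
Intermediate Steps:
$V{\left(W \right)} = 1$ ($V{\left(W \right)} = \left(-3 + 5\right) - 1 = 2 - 1 = 1$)
$V{\left(17 \right)} \left(174 - 50\right) = 1 \left(174 - 50\right) = 1 \cdot 124 = 124$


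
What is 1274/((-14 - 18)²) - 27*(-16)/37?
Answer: 244753/18944 ≈ 12.920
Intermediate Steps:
1274/((-14 - 18)²) - 27*(-16)/37 = 1274/((-32)²) + 432*(1/37) = 1274/1024 + 432/37 = 1274*(1/1024) + 432/37 = 637/512 + 432/37 = 244753/18944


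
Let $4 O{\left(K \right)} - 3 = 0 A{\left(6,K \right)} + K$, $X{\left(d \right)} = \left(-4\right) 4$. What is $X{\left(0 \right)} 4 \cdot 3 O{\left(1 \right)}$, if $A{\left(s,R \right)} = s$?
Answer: $-192$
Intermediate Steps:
$X{\left(d \right)} = -16$
$O{\left(K \right)} = \frac{3}{4} + \frac{K}{4}$ ($O{\left(K \right)} = \frac{3}{4} + \frac{0 \cdot 6 + K}{4} = \frac{3}{4} + \frac{0 + K}{4} = \frac{3}{4} + \frac{K}{4}$)
$X{\left(0 \right)} 4 \cdot 3 O{\left(1 \right)} = - 16 \cdot 4 \cdot 3 \left(\frac{3}{4} + \frac{1}{4} \cdot 1\right) = \left(-16\right) 12 \left(\frac{3}{4} + \frac{1}{4}\right) = \left(-192\right) 1 = -192$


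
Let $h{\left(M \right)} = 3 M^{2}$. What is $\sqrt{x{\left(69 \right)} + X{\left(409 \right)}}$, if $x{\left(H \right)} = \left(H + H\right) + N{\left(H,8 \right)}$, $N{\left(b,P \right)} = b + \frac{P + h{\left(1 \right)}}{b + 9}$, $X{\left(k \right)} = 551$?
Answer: $\frac{\sqrt{4612530}}{78} \approx 27.534$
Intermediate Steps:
$N{\left(b,P \right)} = b + \frac{3 + P}{9 + b}$ ($N{\left(b,P \right)} = b + \frac{P + 3 \cdot 1^{2}}{b + 9} = b + \frac{P + 3 \cdot 1}{9 + b} = b + \frac{P + 3}{9 + b} = b + \frac{3 + P}{9 + b}$)
$x{\left(H \right)} = 2 H + \frac{11 + H^{2} + 9 H}{9 + H}$ ($x{\left(H \right)} = \left(H + H\right) + \frac{3 + 8 + H^{2} + 9 H}{9 + H} = 2 H + \frac{11 + H^{2} + 9 H}{9 + H}$)
$\sqrt{x{\left(69 \right)} + X{\left(409 \right)}} = \sqrt{\frac{11 + 3 \cdot 69^{2} + 27 \cdot 69}{9 + 69} + 551} = \sqrt{\frac{11 + 3 \cdot 4761 + 1863}{78} + 551} = \sqrt{\frac{11 + 14283 + 1863}{78} + 551} = \sqrt{\frac{1}{78} \cdot 16157 + 551} = \sqrt{\frac{16157}{78} + 551} = \sqrt{\frac{59135}{78}} = \frac{\sqrt{4612530}}{78}$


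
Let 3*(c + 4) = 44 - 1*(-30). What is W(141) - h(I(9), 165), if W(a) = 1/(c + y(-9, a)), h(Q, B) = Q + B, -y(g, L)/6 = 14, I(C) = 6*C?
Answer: -41613/190 ≈ -219.02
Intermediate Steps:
c = 62/3 (c = -4 + (44 - 1*(-30))/3 = -4 + (44 + 30)/3 = -4 + (1/3)*74 = -4 + 74/3 = 62/3 ≈ 20.667)
y(g, L) = -84 (y(g, L) = -6*14 = -84)
h(Q, B) = B + Q
W(a) = -3/190 (W(a) = 1/(62/3 - 84) = 1/(-190/3) = -3/190)
W(141) - h(I(9), 165) = -3/190 - (165 + 6*9) = -3/190 - (165 + 54) = -3/190 - 1*219 = -3/190 - 219 = -41613/190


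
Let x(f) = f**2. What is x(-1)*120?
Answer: 120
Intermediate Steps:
x(-1)*120 = (-1)**2*120 = 1*120 = 120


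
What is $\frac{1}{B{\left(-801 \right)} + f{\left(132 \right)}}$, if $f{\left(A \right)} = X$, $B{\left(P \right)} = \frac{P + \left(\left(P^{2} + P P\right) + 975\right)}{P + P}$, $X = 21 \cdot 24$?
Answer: $- \frac{267}{79328} \approx -0.0033658$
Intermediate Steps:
$X = 504$
$B{\left(P \right)} = \frac{975 + P + 2 P^{2}}{2 P}$ ($B{\left(P \right)} = \frac{P + \left(\left(P^{2} + P^{2}\right) + 975\right)}{2 P} = \left(P + \left(2 P^{2} + 975\right)\right) \frac{1}{2 P} = \left(P + \left(975 + 2 P^{2}\right)\right) \frac{1}{2 P} = \left(975 + P + 2 P^{2}\right) \frac{1}{2 P} = \frac{975 + P + 2 P^{2}}{2 P}$)
$f{\left(A \right)} = 504$
$\frac{1}{B{\left(-801 \right)} + f{\left(132 \right)}} = \frac{1}{\left(\frac{1}{2} - 801 + \frac{975}{2 \left(-801\right)}\right) + 504} = \frac{1}{\left(\frac{1}{2} - 801 + \frac{975}{2} \left(- \frac{1}{801}\right)\right) + 504} = \frac{1}{\left(\frac{1}{2} - 801 - \frac{325}{534}\right) + 504} = \frac{1}{- \frac{213896}{267} + 504} = \frac{1}{- \frac{79328}{267}} = - \frac{267}{79328}$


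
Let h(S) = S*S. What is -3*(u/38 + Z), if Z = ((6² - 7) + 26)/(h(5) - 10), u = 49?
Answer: -565/38 ≈ -14.868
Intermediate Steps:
h(S) = S²
Z = 11/3 (Z = ((6² - 7) + 26)/(5² - 10) = ((36 - 7) + 26)/(25 - 10) = (29 + 26)/15 = 55*(1/15) = 11/3 ≈ 3.6667)
-3*(u/38 + Z) = -3*(49/38 + 11/3) = -3*565/114 = -565/38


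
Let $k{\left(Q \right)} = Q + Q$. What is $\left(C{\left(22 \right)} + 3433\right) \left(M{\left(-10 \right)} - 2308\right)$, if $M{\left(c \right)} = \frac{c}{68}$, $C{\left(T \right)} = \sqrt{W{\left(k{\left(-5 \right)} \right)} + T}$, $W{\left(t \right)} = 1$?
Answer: $- \frac{269411541}{34} - \frac{78477 \sqrt{23}}{34} \approx -7.9349 \cdot 10^{6}$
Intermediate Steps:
$k{\left(Q \right)} = 2 Q$
$C{\left(T \right)} = \sqrt{1 + T}$
$M{\left(c \right)} = \frac{c}{68}$ ($M{\left(c \right)} = c \frac{1}{68} = \frac{c}{68}$)
$\left(C{\left(22 \right)} + 3433\right) \left(M{\left(-10 \right)} - 2308\right) = \left(\sqrt{1 + 22} + 3433\right) \left(\frac{1}{68} \left(-10\right) - 2308\right) = \left(\sqrt{23} + 3433\right) \left(- \frac{5}{34} - 2308\right) = \left(3433 + \sqrt{23}\right) \left(- \frac{78477}{34}\right) = - \frac{269411541}{34} - \frac{78477 \sqrt{23}}{34}$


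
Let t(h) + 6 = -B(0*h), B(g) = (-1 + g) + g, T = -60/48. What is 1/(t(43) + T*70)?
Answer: -2/185 ≈ -0.010811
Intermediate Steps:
T = -5/4 (T = -60*1/48 = -5/4 ≈ -1.2500)
B(g) = -1 + 2*g
t(h) = -5 (t(h) = -6 - (-1 + 2*(0*h)) = -6 - (-1 + 2*0) = -6 - (-1 + 0) = -6 - 1*(-1) = -6 + 1 = -5)
1/(t(43) + T*70) = 1/(-5 - 5/4*70) = 1/(-5 - 175/2) = 1/(-185/2) = -2/185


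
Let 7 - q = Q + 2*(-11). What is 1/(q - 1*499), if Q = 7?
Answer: -1/477 ≈ -0.0020964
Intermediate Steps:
q = 22 (q = 7 - (7 + 2*(-11)) = 7 - (7 - 22) = 7 - 1*(-15) = 7 + 15 = 22)
1/(q - 1*499) = 1/(22 - 1*499) = 1/(22 - 499) = 1/(-477) = -1/477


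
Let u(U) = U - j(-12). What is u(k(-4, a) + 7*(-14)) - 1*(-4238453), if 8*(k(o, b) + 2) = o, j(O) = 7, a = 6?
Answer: 8476691/2 ≈ 4.2383e+6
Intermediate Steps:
k(o, b) = -2 + o/8
u(U) = -7 + U (u(U) = U - 1*7 = U - 7 = -7 + U)
u(k(-4, a) + 7*(-14)) - 1*(-4238453) = (-7 + ((-2 + (⅛)*(-4)) + 7*(-14))) - 1*(-4238453) = (-7 + ((-2 - ½) - 98)) + 4238453 = (-7 + (-5/2 - 98)) + 4238453 = (-7 - 201/2) + 4238453 = -215/2 + 4238453 = 8476691/2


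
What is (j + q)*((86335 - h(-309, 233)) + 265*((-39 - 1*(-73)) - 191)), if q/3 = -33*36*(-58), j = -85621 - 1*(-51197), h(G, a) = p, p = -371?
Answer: 7770361088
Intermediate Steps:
h(G, a) = -371
j = -34424 (j = -85621 + 51197 = -34424)
q = 206712 (q = 3*(-33*36*(-58)) = 3*(-1188*(-58)) = 3*68904 = 206712)
(j + q)*((86335 - h(-309, 233)) + 265*((-39 - 1*(-73)) - 191)) = (-34424 + 206712)*((86335 - 1*(-371)) + 265*((-39 - 1*(-73)) - 191)) = 172288*((86335 + 371) + 265*((-39 + 73) - 191)) = 172288*(86706 + 265*(34 - 191)) = 172288*(86706 + 265*(-157)) = 172288*(86706 - 41605) = 172288*45101 = 7770361088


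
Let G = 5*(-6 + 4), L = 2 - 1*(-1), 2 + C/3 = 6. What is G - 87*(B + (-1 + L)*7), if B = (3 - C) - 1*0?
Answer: -445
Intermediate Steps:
C = 12 (C = -6 + 3*6 = -6 + 18 = 12)
L = 3 (L = 2 + 1 = 3)
G = -10 (G = 5*(-2) = -10)
B = -9 (B = (3 - 1*12) - 1*0 = (3 - 12) + 0 = -9 + 0 = -9)
G - 87*(B + (-1 + L)*7) = -10 - 87*(-9 + (-1 + 3)*7) = -10 - 87*(-9 + 2*7) = -10 - 87*(-9 + 14) = -10 - 87*5 = -10 - 435 = -445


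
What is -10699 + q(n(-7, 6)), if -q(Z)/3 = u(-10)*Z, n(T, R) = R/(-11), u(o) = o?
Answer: -117869/11 ≈ -10715.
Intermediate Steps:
n(T, R) = -R/11 (n(T, R) = R*(-1/11) = -R/11)
q(Z) = 30*Z (q(Z) = -(-30)*Z = 30*Z)
-10699 + q(n(-7, 6)) = -10699 + 30*(-1/11*6) = -10699 + 30*(-6/11) = -10699 - 180/11 = -117869/11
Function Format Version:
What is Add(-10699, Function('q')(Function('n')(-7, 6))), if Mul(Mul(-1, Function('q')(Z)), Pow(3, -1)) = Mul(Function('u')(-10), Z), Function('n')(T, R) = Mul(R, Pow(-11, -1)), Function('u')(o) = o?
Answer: Rational(-117869, 11) ≈ -10715.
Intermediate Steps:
Function('n')(T, R) = Mul(Rational(-1, 11), R) (Function('n')(T, R) = Mul(R, Rational(-1, 11)) = Mul(Rational(-1, 11), R))
Function('q')(Z) = Mul(30, Z) (Function('q')(Z) = Mul(-3, Mul(-10, Z)) = Mul(30, Z))
Add(-10699, Function('q')(Function('n')(-7, 6))) = Add(-10699, Mul(30, Mul(Rational(-1, 11), 6))) = Add(-10699, Mul(30, Rational(-6, 11))) = Add(-10699, Rational(-180, 11)) = Rational(-117869, 11)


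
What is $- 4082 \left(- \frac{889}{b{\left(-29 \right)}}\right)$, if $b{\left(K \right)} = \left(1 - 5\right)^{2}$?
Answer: $\frac{1814449}{8} \approx 2.2681 \cdot 10^{5}$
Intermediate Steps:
$b{\left(K \right)} = 16$ ($b{\left(K \right)} = \left(-4\right)^{2} = 16$)
$- 4082 \left(- \frac{889}{b{\left(-29 \right)}}\right) = - 4082 \left(- \frac{889}{16}\right) = - 4082 \left(\left(-889\right) \frac{1}{16}\right) = \left(-4082\right) \left(- \frac{889}{16}\right) = \frac{1814449}{8}$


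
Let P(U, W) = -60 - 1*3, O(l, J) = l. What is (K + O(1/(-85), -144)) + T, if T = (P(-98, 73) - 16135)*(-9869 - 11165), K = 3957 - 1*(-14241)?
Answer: 28961789049/85 ≈ 3.4073e+8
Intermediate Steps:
P(U, W) = -63 (P(U, W) = -60 - 3 = -63)
K = 18198 (K = 3957 + 14241 = 18198)
T = 340708732 (T = (-63 - 16135)*(-9869 - 11165) = -16198*(-21034) = 340708732)
(K + O(1/(-85), -144)) + T = (18198 + 1/(-85)) + 340708732 = (18198 - 1/85) + 340708732 = 1546829/85 + 340708732 = 28961789049/85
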